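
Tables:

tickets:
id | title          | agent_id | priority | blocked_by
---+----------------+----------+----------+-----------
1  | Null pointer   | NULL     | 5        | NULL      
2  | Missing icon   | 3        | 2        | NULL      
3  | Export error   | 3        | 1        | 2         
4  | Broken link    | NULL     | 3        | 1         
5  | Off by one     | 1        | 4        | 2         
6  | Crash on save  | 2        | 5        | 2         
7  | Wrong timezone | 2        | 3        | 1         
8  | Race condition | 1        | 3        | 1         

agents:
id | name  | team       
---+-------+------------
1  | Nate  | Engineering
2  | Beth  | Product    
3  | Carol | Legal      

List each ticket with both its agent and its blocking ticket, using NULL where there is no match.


Two LEFT JOINs from the same base table tickets: one to agents via agent_id, one to tickets itself via blocked_by. Both are LEFT so every ticket is preserved.
Match against agents:
  - ticket 1 (Null pointer): agent_id=NULL, no match -> kept with NULL
  - ticket 2 (Missing icon): agent_id=3 -> matches Carol
  - ticket 3 (Export error): agent_id=3 -> matches Carol
  - ticket 4 (Broken link): agent_id=NULL, no match -> kept with NULL
  - ticket 5 (Off by one): agent_id=1 -> matches Nate
  - ticket 6 (Crash on save): agent_id=2 -> matches Beth
  - ticket 7 (Wrong timezone): agent_id=2 -> matches Beth
  - ticket 8 (Race condition): agent_id=1 -> matches Nate
Match against tickets (self):
  - ticket 1 (Null pointer): blocked_by=NULL -> NULL
  - ticket 2 (Missing icon): blocked_by=NULL -> NULL
  - ticket 3 (Export error): blocked_by=2 -> Missing icon
  - ticket 4 (Broken link): blocked_by=1 -> Null pointer
  - ticket 5 (Off by one): blocked_by=2 -> Missing icon
  - ticket 6 (Crash on save): blocked_by=2 -> Missing icon
  - ticket 7 (Wrong timezone): blocked_by=1 -> Null pointer
  - ticket 8 (Race condition): blocked_by=1 -> Null pointer

SQL:
SELECT a.title, b.name AS agent, c.title AS blocked_by
FROM tickets a
LEFT JOIN agents b ON a.agent_id = b.id
LEFT JOIN tickets c ON a.blocked_by = c.id

Result:
title          | agent | blocked_by  
---------------+-------+-------------
Null pointer   | NULL  | NULL        
Missing icon   | Carol | NULL        
Export error   | Carol | Missing icon
Broken link    | NULL  | Null pointer
Off by one     | Nate  | Missing icon
Crash on save  | Beth  | Missing icon
Wrong timezone | Beth  | Null pointer
Race condition | Nate  | Null pointer


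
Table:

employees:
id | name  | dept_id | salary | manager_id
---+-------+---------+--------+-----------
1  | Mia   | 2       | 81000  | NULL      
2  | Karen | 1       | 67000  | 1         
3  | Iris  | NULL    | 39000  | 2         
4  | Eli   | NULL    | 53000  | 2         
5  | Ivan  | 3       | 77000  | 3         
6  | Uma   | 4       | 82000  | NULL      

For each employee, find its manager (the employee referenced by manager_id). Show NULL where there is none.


This is a self-join: employees is joined to a second copy of itself, matching each row's manager_id to another row's id. Use LEFT JOIN so rows with manager_id=NULL are kept.
  - employee 1 (Mia): manager_id=NULL -> NULL
  - employee 2 (Karen): manager_id=1 -> Mia
  - employee 3 (Iris): manager_id=2 -> Karen
  - employee 4 (Eli): manager_id=2 -> Karen
  - employee 5 (Ivan): manager_id=3 -> Iris
  - employee 6 (Uma): manager_id=NULL -> NULL

SQL:
SELECT a.name AS item, b.name AS manager
FROM employees a
LEFT JOIN employees b ON a.manager_id = b.id

Result:
item  | manager
------+--------
Mia   | NULL   
Karen | Mia    
Iris  | Karen  
Eli   | Karen  
Ivan  | Iris   
Uma   | NULL   


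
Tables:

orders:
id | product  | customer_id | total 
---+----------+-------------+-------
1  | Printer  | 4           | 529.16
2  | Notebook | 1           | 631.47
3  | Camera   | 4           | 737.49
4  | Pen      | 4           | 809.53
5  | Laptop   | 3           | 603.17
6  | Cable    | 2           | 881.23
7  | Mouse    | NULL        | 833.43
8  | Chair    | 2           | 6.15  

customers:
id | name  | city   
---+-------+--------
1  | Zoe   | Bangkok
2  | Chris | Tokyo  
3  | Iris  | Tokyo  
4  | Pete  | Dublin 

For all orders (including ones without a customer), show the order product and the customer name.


LEFT JOIN keeps every row from orders (the left table); where customer_id has no match in customers, the customer columns become NULL. Walk through each order:
  - order 1 (Printer): customer_id=4 -> matches Pete
  - order 2 (Notebook): customer_id=1 -> matches Zoe
  - order 3 (Camera): customer_id=4 -> matches Pete
  - order 4 (Pen): customer_id=4 -> matches Pete
  - order 5 (Laptop): customer_id=3 -> matches Iris
  - order 6 (Cable): customer_id=2 -> matches Chris
  - order 7 (Mouse): customer_id=NULL, no match -> kept with NULL
  - order 8 (Chair): customer_id=2 -> matches Chris
All 8 rows appear; 1 has NULL customer.

SQL:
SELECT a.product, b.name AS customer
FROM orders a
LEFT JOIN customers b ON a.customer_id = b.id

Result:
product  | customer
---------+---------
Printer  | Pete    
Notebook | Zoe     
Camera   | Pete    
Pen      | Pete    
Laptop   | Iris    
Cable    | Chris   
Mouse    | NULL    
Chair    | Chris   


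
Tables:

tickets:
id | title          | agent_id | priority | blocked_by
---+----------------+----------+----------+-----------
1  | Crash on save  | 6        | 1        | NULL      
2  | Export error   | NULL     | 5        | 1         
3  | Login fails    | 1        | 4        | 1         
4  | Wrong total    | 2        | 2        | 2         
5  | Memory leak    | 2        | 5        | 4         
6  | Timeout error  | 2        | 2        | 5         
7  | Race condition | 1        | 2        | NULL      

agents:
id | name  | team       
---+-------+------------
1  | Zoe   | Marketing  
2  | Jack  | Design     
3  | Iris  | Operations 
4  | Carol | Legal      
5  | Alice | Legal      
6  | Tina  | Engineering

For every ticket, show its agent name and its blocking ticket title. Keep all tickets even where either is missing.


Two LEFT JOINs from the same base table tickets: one to agents via agent_id, one to tickets itself via blocked_by. Both are LEFT so every ticket is preserved.
Match against agents:
  - ticket 1 (Crash on save): agent_id=6 -> matches Tina
  - ticket 2 (Export error): agent_id=NULL, no match -> kept with NULL
  - ticket 3 (Login fails): agent_id=1 -> matches Zoe
  - ticket 4 (Wrong total): agent_id=2 -> matches Jack
  - ticket 5 (Memory leak): agent_id=2 -> matches Jack
  - ticket 6 (Timeout error): agent_id=2 -> matches Jack
  - ticket 7 (Race condition): agent_id=1 -> matches Zoe
Match against tickets (self):
  - ticket 1 (Crash on save): blocked_by=NULL -> NULL
  - ticket 2 (Export error): blocked_by=1 -> Crash on save
  - ticket 3 (Login fails): blocked_by=1 -> Crash on save
  - ticket 4 (Wrong total): blocked_by=2 -> Export error
  - ticket 5 (Memory leak): blocked_by=4 -> Wrong total
  - ticket 6 (Timeout error): blocked_by=5 -> Memory leak
  - ticket 7 (Race condition): blocked_by=NULL -> NULL

SQL:
SELECT a.title, b.name AS agent, c.title AS blocked_by
FROM tickets a
LEFT JOIN agents b ON a.agent_id = b.id
LEFT JOIN tickets c ON a.blocked_by = c.id

Result:
title          | agent | blocked_by   
---------------+-------+--------------
Crash on save  | Tina  | NULL         
Export error   | NULL  | Crash on save
Login fails    | Zoe   | Crash on save
Wrong total    | Jack  | Export error 
Memory leak    | Jack  | Wrong total  
Timeout error  | Jack  | Memory leak  
Race condition | Zoe   | NULL         


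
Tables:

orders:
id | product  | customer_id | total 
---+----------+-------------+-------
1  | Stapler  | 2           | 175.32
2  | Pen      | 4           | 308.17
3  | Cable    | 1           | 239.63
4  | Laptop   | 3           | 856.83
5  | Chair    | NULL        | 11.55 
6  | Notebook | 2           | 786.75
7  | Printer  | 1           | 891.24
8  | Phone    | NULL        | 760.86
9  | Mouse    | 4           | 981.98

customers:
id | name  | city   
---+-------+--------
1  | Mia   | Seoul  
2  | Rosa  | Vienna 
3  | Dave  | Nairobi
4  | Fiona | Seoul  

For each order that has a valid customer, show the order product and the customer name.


INNER JOIN keeps only orders rows whose customer_id matches an id in customers. Walk through each order:
  - order 1 (Stapler): customer_id=2 -> matches Rosa
  - order 2 (Pen): customer_id=4 -> matches Fiona
  - order 3 (Cable): customer_id=1 -> matches Mia
  - order 4 (Laptop): customer_id=3 -> matches Dave
  - order 5 (Chair): customer_id=NULL, no match -> dropped
  - order 6 (Notebook): customer_id=2 -> matches Rosa
  - order 7 (Printer): customer_id=1 -> matches Mia
  - order 8 (Phone): customer_id=NULL, no match -> dropped
  - order 9 (Mouse): customer_id=4 -> matches Fiona
So 2 of 9 rows are dropped.

SQL:
SELECT a.product, b.name AS customer
FROM orders a
INNER JOIN customers b ON a.customer_id = b.id

Result:
product  | customer
---------+---------
Stapler  | Rosa    
Pen      | Fiona   
Cable    | Mia     
Laptop   | Dave    
Notebook | Rosa    
Printer  | Mia     
Mouse    | Fiona   


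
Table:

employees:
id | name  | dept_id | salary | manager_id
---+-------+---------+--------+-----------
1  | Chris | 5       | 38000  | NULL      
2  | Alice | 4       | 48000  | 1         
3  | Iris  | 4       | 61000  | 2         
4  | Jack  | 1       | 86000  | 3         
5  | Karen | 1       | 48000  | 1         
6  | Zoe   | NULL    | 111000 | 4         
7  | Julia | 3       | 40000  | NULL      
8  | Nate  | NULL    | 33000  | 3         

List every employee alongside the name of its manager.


This is a self-join: employees is joined to a second copy of itself, matching each row's manager_id to another row's id. Use LEFT JOIN so rows with manager_id=NULL are kept.
  - employee 1 (Chris): manager_id=NULL -> NULL
  - employee 2 (Alice): manager_id=1 -> Chris
  - employee 3 (Iris): manager_id=2 -> Alice
  - employee 4 (Jack): manager_id=3 -> Iris
  - employee 5 (Karen): manager_id=1 -> Chris
  - employee 6 (Zoe): manager_id=4 -> Jack
  - employee 7 (Julia): manager_id=NULL -> NULL
  - employee 8 (Nate): manager_id=3 -> Iris

SQL:
SELECT a.name AS item, b.name AS manager
FROM employees a
LEFT JOIN employees b ON a.manager_id = b.id

Result:
item  | manager
------+--------
Chris | NULL   
Alice | Chris  
Iris  | Alice  
Jack  | Iris   
Karen | Chris  
Zoe   | Jack   
Julia | NULL   
Nate  | Iris   


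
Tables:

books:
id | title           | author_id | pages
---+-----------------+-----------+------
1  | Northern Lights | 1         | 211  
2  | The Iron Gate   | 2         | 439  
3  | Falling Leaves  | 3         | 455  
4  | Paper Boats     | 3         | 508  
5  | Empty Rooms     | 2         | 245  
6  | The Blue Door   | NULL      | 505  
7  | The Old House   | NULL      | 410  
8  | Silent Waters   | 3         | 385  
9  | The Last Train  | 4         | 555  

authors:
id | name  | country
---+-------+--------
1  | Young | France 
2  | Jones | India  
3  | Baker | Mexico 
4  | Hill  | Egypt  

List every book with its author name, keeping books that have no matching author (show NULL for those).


LEFT JOIN keeps every row from books (the left table); where author_id has no match in authors, the author columns become NULL. Walk through each book:
  - book 1 (Northern Lights): author_id=1 -> matches Young
  - book 2 (The Iron Gate): author_id=2 -> matches Jones
  - book 3 (Falling Leaves): author_id=3 -> matches Baker
  - book 4 (Paper Boats): author_id=3 -> matches Baker
  - book 5 (Empty Rooms): author_id=2 -> matches Jones
  - book 6 (The Blue Door): author_id=NULL, no match -> kept with NULL
  - book 7 (The Old House): author_id=NULL, no match -> kept with NULL
  - book 8 (Silent Waters): author_id=3 -> matches Baker
  - book 9 (The Last Train): author_id=4 -> matches Hill
All 9 rows appear; 2 have NULL author.

SQL:
SELECT a.title, b.name AS author
FROM books a
LEFT JOIN authors b ON a.author_id = b.id

Result:
title           | author
----------------+-------
Northern Lights | Young 
The Iron Gate   | Jones 
Falling Leaves  | Baker 
Paper Boats     | Baker 
Empty Rooms     | Jones 
The Blue Door   | NULL  
The Old House   | NULL  
Silent Waters   | Baker 
The Last Train  | Hill  


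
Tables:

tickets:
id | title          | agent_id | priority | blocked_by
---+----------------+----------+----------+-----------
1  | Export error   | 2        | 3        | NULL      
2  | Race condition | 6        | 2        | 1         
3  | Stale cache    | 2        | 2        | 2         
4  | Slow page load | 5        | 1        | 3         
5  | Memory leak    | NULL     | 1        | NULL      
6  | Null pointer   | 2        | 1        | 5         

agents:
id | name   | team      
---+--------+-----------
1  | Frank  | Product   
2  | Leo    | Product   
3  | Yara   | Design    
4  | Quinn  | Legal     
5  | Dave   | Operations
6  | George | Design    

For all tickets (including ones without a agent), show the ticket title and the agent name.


LEFT JOIN keeps every row from tickets (the left table); where agent_id has no match in agents, the agent columns become NULL. Walk through each ticket:
  - ticket 1 (Export error): agent_id=2 -> matches Leo
  - ticket 2 (Race condition): agent_id=6 -> matches George
  - ticket 3 (Stale cache): agent_id=2 -> matches Leo
  - ticket 4 (Slow page load): agent_id=5 -> matches Dave
  - ticket 5 (Memory leak): agent_id=NULL, no match -> kept with NULL
  - ticket 6 (Null pointer): agent_id=2 -> matches Leo
All 6 rows appear; 1 has NULL agent.

SQL:
SELECT a.title, b.name AS agent
FROM tickets a
LEFT JOIN agents b ON a.agent_id = b.id

Result:
title          | agent 
---------------+-------
Export error   | Leo   
Race condition | George
Stale cache    | Leo   
Slow page load | Dave  
Memory leak    | NULL  
Null pointer   | Leo   


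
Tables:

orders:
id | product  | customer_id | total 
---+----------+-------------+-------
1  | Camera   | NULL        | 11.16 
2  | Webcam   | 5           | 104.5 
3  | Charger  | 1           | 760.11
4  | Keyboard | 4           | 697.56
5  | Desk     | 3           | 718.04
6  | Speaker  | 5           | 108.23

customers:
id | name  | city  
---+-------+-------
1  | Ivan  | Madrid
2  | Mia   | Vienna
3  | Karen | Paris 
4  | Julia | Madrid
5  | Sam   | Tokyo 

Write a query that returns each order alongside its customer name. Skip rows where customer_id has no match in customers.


INNER JOIN keeps only orders rows whose customer_id matches an id in customers. Walk through each order:
  - order 1 (Camera): customer_id=NULL, no match -> dropped
  - order 2 (Webcam): customer_id=5 -> matches Sam
  - order 3 (Charger): customer_id=1 -> matches Ivan
  - order 4 (Keyboard): customer_id=4 -> matches Julia
  - order 5 (Desk): customer_id=3 -> matches Karen
  - order 6 (Speaker): customer_id=5 -> matches Sam
So 1 of 6 rows is dropped.

SQL:
SELECT a.product, b.name AS customer
FROM orders a
INNER JOIN customers b ON a.customer_id = b.id

Result:
product  | customer
---------+---------
Webcam   | Sam     
Charger  | Ivan    
Keyboard | Julia   
Desk     | Karen   
Speaker  | Sam     


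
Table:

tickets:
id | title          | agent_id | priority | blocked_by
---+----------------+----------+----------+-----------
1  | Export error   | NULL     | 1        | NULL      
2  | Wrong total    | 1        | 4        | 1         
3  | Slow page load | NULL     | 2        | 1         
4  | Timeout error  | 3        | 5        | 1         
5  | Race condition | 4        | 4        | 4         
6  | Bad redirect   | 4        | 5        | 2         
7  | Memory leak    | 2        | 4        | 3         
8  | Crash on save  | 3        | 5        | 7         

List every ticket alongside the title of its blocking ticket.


This is a self-join: tickets is joined to a second copy of itself, matching each row's blocked_by to another row's id. Use LEFT JOIN so rows with blocked_by=NULL are kept.
  - ticket 1 (Export error): blocked_by=NULL -> NULL
  - ticket 2 (Wrong total): blocked_by=1 -> Export error
  - ticket 3 (Slow page load): blocked_by=1 -> Export error
  - ticket 4 (Timeout error): blocked_by=1 -> Export error
  - ticket 5 (Race condition): blocked_by=4 -> Timeout error
  - ticket 6 (Bad redirect): blocked_by=2 -> Wrong total
  - ticket 7 (Memory leak): blocked_by=3 -> Slow page load
  - ticket 8 (Crash on save): blocked_by=7 -> Memory leak

SQL:
SELECT a.title AS item, b.title AS blocked_by
FROM tickets a
LEFT JOIN tickets b ON a.blocked_by = b.id

Result:
item           | blocked_by    
---------------+---------------
Export error   | NULL          
Wrong total    | Export error  
Slow page load | Export error  
Timeout error  | Export error  
Race condition | Timeout error 
Bad redirect   | Wrong total   
Memory leak    | Slow page load
Crash on save  | Memory leak   


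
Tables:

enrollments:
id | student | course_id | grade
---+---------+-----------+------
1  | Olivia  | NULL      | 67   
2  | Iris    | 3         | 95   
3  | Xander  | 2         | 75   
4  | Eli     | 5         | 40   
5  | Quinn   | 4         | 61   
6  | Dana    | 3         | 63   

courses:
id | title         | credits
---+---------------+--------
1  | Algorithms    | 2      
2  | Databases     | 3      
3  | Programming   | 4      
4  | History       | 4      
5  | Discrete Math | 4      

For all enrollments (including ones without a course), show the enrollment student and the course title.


LEFT JOIN keeps every row from enrollments (the left table); where course_id has no match in courses, the course columns become NULL. Walk through each enrollment:
  - enrollment 1 (Olivia): course_id=NULL, no match -> kept with NULL
  - enrollment 2 (Iris): course_id=3 -> matches Programming
  - enrollment 3 (Xander): course_id=2 -> matches Databases
  - enrollment 4 (Eli): course_id=5 -> matches Discrete Math
  - enrollment 5 (Quinn): course_id=4 -> matches History
  - enrollment 6 (Dana): course_id=3 -> matches Programming
All 6 rows appear; 1 has NULL course.

SQL:
SELECT a.student, b.title AS course
FROM enrollments a
LEFT JOIN courses b ON a.course_id = b.id

Result:
student | course       
--------+--------------
Olivia  | NULL         
Iris    | Programming  
Xander  | Databases    
Eli     | Discrete Math
Quinn   | History      
Dana    | Programming  


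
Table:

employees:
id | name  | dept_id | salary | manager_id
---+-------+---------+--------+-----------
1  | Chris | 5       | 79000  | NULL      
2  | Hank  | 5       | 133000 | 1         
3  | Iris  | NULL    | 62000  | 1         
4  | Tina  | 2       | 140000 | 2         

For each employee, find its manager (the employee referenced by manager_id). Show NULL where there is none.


This is a self-join: employees is joined to a second copy of itself, matching each row's manager_id to another row's id. Use LEFT JOIN so rows with manager_id=NULL are kept.
  - employee 1 (Chris): manager_id=NULL -> NULL
  - employee 2 (Hank): manager_id=1 -> Chris
  - employee 3 (Iris): manager_id=1 -> Chris
  - employee 4 (Tina): manager_id=2 -> Hank

SQL:
SELECT a.name AS item, b.name AS manager
FROM employees a
LEFT JOIN employees b ON a.manager_id = b.id

Result:
item  | manager
------+--------
Chris | NULL   
Hank  | Chris  
Iris  | Chris  
Tina  | Hank   


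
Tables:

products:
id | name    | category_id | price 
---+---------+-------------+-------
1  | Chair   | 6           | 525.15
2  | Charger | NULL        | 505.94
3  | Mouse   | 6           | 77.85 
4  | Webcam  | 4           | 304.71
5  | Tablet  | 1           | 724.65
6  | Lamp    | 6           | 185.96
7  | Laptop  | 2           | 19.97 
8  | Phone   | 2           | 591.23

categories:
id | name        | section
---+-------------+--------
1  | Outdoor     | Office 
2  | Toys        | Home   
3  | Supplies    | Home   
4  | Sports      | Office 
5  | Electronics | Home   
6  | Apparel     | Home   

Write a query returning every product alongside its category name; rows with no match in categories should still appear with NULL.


LEFT JOIN keeps every row from products (the left table); where category_id has no match in categories, the category columns become NULL. Walk through each product:
  - product 1 (Chair): category_id=6 -> matches Apparel
  - product 2 (Charger): category_id=NULL, no match -> kept with NULL
  - product 3 (Mouse): category_id=6 -> matches Apparel
  - product 4 (Webcam): category_id=4 -> matches Sports
  - product 5 (Tablet): category_id=1 -> matches Outdoor
  - product 6 (Lamp): category_id=6 -> matches Apparel
  - product 7 (Laptop): category_id=2 -> matches Toys
  - product 8 (Phone): category_id=2 -> matches Toys
All 8 rows appear; 1 has NULL category.

SQL:
SELECT a.name, b.name AS category
FROM products a
LEFT JOIN categories b ON a.category_id = b.id

Result:
name    | category
--------+---------
Chair   | Apparel 
Charger | NULL    
Mouse   | Apparel 
Webcam  | Sports  
Tablet  | Outdoor 
Lamp    | Apparel 
Laptop  | Toys    
Phone   | Toys    


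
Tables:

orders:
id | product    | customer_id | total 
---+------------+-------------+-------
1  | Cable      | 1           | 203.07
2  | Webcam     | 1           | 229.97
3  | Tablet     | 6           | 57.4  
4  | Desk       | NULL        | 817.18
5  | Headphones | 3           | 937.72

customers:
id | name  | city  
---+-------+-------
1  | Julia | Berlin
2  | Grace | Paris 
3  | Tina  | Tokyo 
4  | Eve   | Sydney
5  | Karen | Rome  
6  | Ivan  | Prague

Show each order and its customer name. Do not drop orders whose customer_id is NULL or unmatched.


LEFT JOIN keeps every row from orders (the left table); where customer_id has no match in customers, the customer columns become NULL. Walk through each order:
  - order 1 (Cable): customer_id=1 -> matches Julia
  - order 2 (Webcam): customer_id=1 -> matches Julia
  - order 3 (Tablet): customer_id=6 -> matches Ivan
  - order 4 (Desk): customer_id=NULL, no match -> kept with NULL
  - order 5 (Headphones): customer_id=3 -> matches Tina
All 5 rows appear; 1 has NULL customer.

SQL:
SELECT a.product, b.name AS customer
FROM orders a
LEFT JOIN customers b ON a.customer_id = b.id

Result:
product    | customer
-----------+---------
Cable      | Julia   
Webcam     | Julia   
Tablet     | Ivan    
Desk       | NULL    
Headphones | Tina    


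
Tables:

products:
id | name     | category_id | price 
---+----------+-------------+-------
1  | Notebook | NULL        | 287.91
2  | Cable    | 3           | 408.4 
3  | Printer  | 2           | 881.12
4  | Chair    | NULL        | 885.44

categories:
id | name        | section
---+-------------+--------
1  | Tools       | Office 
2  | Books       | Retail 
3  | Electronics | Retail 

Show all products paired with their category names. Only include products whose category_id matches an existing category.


INNER JOIN keeps only products rows whose category_id matches an id in categories. Walk through each product:
  - product 1 (Notebook): category_id=NULL, no match -> dropped
  - product 2 (Cable): category_id=3 -> matches Electronics
  - product 3 (Printer): category_id=2 -> matches Books
  - product 4 (Chair): category_id=NULL, no match -> dropped
So 2 of 4 rows are dropped.

SQL:
SELECT a.name, b.name AS category
FROM products a
INNER JOIN categories b ON a.category_id = b.id

Result:
name    | category   
--------+------------
Cable   | Electronics
Printer | Books      


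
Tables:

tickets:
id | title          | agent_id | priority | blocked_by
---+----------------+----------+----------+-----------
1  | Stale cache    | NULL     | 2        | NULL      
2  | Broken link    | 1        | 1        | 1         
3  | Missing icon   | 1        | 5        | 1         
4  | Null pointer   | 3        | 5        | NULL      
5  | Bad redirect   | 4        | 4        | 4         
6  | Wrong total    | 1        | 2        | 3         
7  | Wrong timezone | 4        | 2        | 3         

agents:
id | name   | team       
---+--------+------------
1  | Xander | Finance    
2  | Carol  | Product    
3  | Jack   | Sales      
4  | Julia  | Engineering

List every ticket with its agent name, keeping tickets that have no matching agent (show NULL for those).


LEFT JOIN keeps every row from tickets (the left table); where agent_id has no match in agents, the agent columns become NULL. Walk through each ticket:
  - ticket 1 (Stale cache): agent_id=NULL, no match -> kept with NULL
  - ticket 2 (Broken link): agent_id=1 -> matches Xander
  - ticket 3 (Missing icon): agent_id=1 -> matches Xander
  - ticket 4 (Null pointer): agent_id=3 -> matches Jack
  - ticket 5 (Bad redirect): agent_id=4 -> matches Julia
  - ticket 6 (Wrong total): agent_id=1 -> matches Xander
  - ticket 7 (Wrong timezone): agent_id=4 -> matches Julia
All 7 rows appear; 1 has NULL agent.

SQL:
SELECT a.title, b.name AS agent
FROM tickets a
LEFT JOIN agents b ON a.agent_id = b.id

Result:
title          | agent 
---------------+-------
Stale cache    | NULL  
Broken link    | Xander
Missing icon   | Xander
Null pointer   | Jack  
Bad redirect   | Julia 
Wrong total    | Xander
Wrong timezone | Julia 


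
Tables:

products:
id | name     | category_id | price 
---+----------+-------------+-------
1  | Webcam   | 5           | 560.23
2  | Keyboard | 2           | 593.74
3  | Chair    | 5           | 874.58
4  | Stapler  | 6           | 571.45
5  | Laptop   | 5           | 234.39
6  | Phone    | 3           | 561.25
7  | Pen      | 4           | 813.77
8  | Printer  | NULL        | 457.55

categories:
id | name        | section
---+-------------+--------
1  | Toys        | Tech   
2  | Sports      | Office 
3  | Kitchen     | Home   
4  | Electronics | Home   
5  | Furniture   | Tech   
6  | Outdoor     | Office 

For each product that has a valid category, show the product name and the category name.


INNER JOIN keeps only products rows whose category_id matches an id in categories. Walk through each product:
  - product 1 (Webcam): category_id=5 -> matches Furniture
  - product 2 (Keyboard): category_id=2 -> matches Sports
  - product 3 (Chair): category_id=5 -> matches Furniture
  - product 4 (Stapler): category_id=6 -> matches Outdoor
  - product 5 (Laptop): category_id=5 -> matches Furniture
  - product 6 (Phone): category_id=3 -> matches Kitchen
  - product 7 (Pen): category_id=4 -> matches Electronics
  - product 8 (Printer): category_id=NULL, no match -> dropped
So 1 of 8 rows is dropped.

SQL:
SELECT a.name, b.name AS category
FROM products a
INNER JOIN categories b ON a.category_id = b.id

Result:
name     | category   
---------+------------
Webcam   | Furniture  
Keyboard | Sports     
Chair    | Furniture  
Stapler  | Outdoor    
Laptop   | Furniture  
Phone    | Kitchen    
Pen      | Electronics


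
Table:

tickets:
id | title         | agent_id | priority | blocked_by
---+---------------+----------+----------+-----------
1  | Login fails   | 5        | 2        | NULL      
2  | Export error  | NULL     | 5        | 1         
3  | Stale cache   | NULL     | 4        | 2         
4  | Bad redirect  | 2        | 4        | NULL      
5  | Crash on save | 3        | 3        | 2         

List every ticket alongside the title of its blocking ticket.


This is a self-join: tickets is joined to a second copy of itself, matching each row's blocked_by to another row's id. Use LEFT JOIN so rows with blocked_by=NULL are kept.
  - ticket 1 (Login fails): blocked_by=NULL -> NULL
  - ticket 2 (Export error): blocked_by=1 -> Login fails
  - ticket 3 (Stale cache): blocked_by=2 -> Export error
  - ticket 4 (Bad redirect): blocked_by=NULL -> NULL
  - ticket 5 (Crash on save): blocked_by=2 -> Export error

SQL:
SELECT a.title AS item, b.title AS blocked_by
FROM tickets a
LEFT JOIN tickets b ON a.blocked_by = b.id

Result:
item          | blocked_by  
--------------+-------------
Login fails   | NULL        
Export error  | Login fails 
Stale cache   | Export error
Bad redirect  | NULL        
Crash on save | Export error


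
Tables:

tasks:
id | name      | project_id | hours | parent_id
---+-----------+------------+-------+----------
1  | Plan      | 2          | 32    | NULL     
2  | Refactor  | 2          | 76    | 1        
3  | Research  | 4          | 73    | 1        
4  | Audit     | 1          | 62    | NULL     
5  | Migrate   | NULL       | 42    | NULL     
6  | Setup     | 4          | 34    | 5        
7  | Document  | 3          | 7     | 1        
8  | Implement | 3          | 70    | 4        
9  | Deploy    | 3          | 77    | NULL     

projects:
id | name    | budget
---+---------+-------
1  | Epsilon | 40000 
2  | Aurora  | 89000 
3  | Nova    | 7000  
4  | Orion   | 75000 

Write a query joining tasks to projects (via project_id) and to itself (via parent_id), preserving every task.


Two LEFT JOINs from the same base table tasks: one to projects via project_id, one to tasks itself via parent_id. Both are LEFT so every task is preserved.
Match against projects:
  - task 1 (Plan): project_id=2 -> matches Aurora
  - task 2 (Refactor): project_id=2 -> matches Aurora
  - task 3 (Research): project_id=4 -> matches Orion
  - task 4 (Audit): project_id=1 -> matches Epsilon
  - task 5 (Migrate): project_id=NULL, no match -> kept with NULL
  - task 6 (Setup): project_id=4 -> matches Orion
  - task 7 (Document): project_id=3 -> matches Nova
  - task 8 (Implement): project_id=3 -> matches Nova
  - task 9 (Deploy): project_id=3 -> matches Nova
Match against tasks (self):
  - task 1 (Plan): parent_id=NULL -> NULL
  - task 2 (Refactor): parent_id=1 -> Plan
  - task 3 (Research): parent_id=1 -> Plan
  - task 4 (Audit): parent_id=NULL -> NULL
  - task 5 (Migrate): parent_id=NULL -> NULL
  - task 6 (Setup): parent_id=5 -> Migrate
  - task 7 (Document): parent_id=1 -> Plan
  - task 8 (Implement): parent_id=4 -> Audit
  - task 9 (Deploy): parent_id=NULL -> NULL

SQL:
SELECT a.name, b.name AS project, c.name AS parent
FROM tasks a
LEFT JOIN projects b ON a.project_id = b.id
LEFT JOIN tasks c ON a.parent_id = c.id

Result:
name      | project | parent 
----------+---------+--------
Plan      | Aurora  | NULL   
Refactor  | Aurora  | Plan   
Research  | Orion   | Plan   
Audit     | Epsilon | NULL   
Migrate   | NULL    | NULL   
Setup     | Orion   | Migrate
Document  | Nova    | Plan   
Implement | Nova    | Audit  
Deploy    | Nova    | NULL   


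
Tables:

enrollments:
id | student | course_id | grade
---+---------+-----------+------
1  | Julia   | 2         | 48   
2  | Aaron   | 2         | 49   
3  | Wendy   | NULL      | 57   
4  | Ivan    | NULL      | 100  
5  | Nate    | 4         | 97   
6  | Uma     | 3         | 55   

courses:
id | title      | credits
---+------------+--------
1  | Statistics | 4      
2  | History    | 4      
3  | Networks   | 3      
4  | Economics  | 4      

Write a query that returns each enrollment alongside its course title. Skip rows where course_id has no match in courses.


INNER JOIN keeps only enrollments rows whose course_id matches an id in courses. Walk through each enrollment:
  - enrollment 1 (Julia): course_id=2 -> matches History
  - enrollment 2 (Aaron): course_id=2 -> matches History
  - enrollment 3 (Wendy): course_id=NULL, no match -> dropped
  - enrollment 4 (Ivan): course_id=NULL, no match -> dropped
  - enrollment 5 (Nate): course_id=4 -> matches Economics
  - enrollment 6 (Uma): course_id=3 -> matches Networks
So 2 of 6 rows are dropped.

SQL:
SELECT a.student, b.title AS course
FROM enrollments a
INNER JOIN courses b ON a.course_id = b.id

Result:
student | course   
--------+----------
Julia   | History  
Aaron   | History  
Nate    | Economics
Uma     | Networks 


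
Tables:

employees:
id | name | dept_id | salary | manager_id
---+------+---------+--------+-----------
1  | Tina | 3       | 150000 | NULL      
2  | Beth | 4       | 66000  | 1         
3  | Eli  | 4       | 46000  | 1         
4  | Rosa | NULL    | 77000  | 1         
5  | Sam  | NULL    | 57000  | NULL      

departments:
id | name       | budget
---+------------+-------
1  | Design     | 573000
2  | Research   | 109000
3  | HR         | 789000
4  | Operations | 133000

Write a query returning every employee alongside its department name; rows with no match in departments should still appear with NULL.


LEFT JOIN keeps every row from employees (the left table); where dept_id has no match in departments, the department columns become NULL. Walk through each employee:
  - employee 1 (Tina): dept_id=3 -> matches HR
  - employee 2 (Beth): dept_id=4 -> matches Operations
  - employee 3 (Eli): dept_id=4 -> matches Operations
  - employee 4 (Rosa): dept_id=NULL, no match -> kept with NULL
  - employee 5 (Sam): dept_id=NULL, no match -> kept with NULL
All 5 rows appear; 2 have NULL department.

SQL:
SELECT a.name, b.name AS department
FROM employees a
LEFT JOIN departments b ON a.dept_id = b.id

Result:
name | department
-----+-----------
Tina | HR        
Beth | Operations
Eli  | Operations
Rosa | NULL      
Sam  | NULL      


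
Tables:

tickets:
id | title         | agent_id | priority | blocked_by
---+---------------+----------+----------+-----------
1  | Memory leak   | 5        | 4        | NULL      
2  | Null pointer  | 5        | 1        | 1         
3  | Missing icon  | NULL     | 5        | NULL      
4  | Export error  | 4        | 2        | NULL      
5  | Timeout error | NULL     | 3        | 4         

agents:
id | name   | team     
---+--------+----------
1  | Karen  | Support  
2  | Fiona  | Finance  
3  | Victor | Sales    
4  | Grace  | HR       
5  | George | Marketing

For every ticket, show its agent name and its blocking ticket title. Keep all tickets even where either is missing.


Two LEFT JOINs from the same base table tickets: one to agents via agent_id, one to tickets itself via blocked_by. Both are LEFT so every ticket is preserved.
Match against agents:
  - ticket 1 (Memory leak): agent_id=5 -> matches George
  - ticket 2 (Null pointer): agent_id=5 -> matches George
  - ticket 3 (Missing icon): agent_id=NULL, no match -> kept with NULL
  - ticket 4 (Export error): agent_id=4 -> matches Grace
  - ticket 5 (Timeout error): agent_id=NULL, no match -> kept with NULL
Match against tickets (self):
  - ticket 1 (Memory leak): blocked_by=NULL -> NULL
  - ticket 2 (Null pointer): blocked_by=1 -> Memory leak
  - ticket 3 (Missing icon): blocked_by=NULL -> NULL
  - ticket 4 (Export error): blocked_by=NULL -> NULL
  - ticket 5 (Timeout error): blocked_by=4 -> Export error

SQL:
SELECT a.title, b.name AS agent, c.title AS blocked_by
FROM tickets a
LEFT JOIN agents b ON a.agent_id = b.id
LEFT JOIN tickets c ON a.blocked_by = c.id

Result:
title         | agent  | blocked_by  
--------------+--------+-------------
Memory leak   | George | NULL        
Null pointer  | George | Memory leak 
Missing icon  | NULL   | NULL        
Export error  | Grace  | NULL        
Timeout error | NULL   | Export error


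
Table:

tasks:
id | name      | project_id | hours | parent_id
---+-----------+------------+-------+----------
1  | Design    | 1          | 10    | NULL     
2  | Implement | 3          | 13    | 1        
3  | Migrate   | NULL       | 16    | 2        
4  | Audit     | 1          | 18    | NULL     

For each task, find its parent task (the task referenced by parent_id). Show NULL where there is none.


This is a self-join: tasks is joined to a second copy of itself, matching each row's parent_id to another row's id. Use LEFT JOIN so rows with parent_id=NULL are kept.
  - task 1 (Design): parent_id=NULL -> NULL
  - task 2 (Implement): parent_id=1 -> Design
  - task 3 (Migrate): parent_id=2 -> Implement
  - task 4 (Audit): parent_id=NULL -> NULL

SQL:
SELECT a.name AS item, b.name AS parent
FROM tasks a
LEFT JOIN tasks b ON a.parent_id = b.id

Result:
item      | parent   
----------+----------
Design    | NULL     
Implement | Design   
Migrate   | Implement
Audit     | NULL     


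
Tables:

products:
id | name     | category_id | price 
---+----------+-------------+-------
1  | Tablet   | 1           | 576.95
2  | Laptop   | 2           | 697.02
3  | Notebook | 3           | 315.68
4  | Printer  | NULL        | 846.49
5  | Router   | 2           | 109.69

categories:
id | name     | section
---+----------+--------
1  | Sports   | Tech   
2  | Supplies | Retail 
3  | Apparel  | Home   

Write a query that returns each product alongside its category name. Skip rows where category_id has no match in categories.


INNER JOIN keeps only products rows whose category_id matches an id in categories. Walk through each product:
  - product 1 (Tablet): category_id=1 -> matches Sports
  - product 2 (Laptop): category_id=2 -> matches Supplies
  - product 3 (Notebook): category_id=3 -> matches Apparel
  - product 4 (Printer): category_id=NULL, no match -> dropped
  - product 5 (Router): category_id=2 -> matches Supplies
So 1 of 5 rows is dropped.

SQL:
SELECT a.name, b.name AS category
FROM products a
INNER JOIN categories b ON a.category_id = b.id

Result:
name     | category
---------+---------
Tablet   | Sports  
Laptop   | Supplies
Notebook | Apparel 
Router   | Supplies


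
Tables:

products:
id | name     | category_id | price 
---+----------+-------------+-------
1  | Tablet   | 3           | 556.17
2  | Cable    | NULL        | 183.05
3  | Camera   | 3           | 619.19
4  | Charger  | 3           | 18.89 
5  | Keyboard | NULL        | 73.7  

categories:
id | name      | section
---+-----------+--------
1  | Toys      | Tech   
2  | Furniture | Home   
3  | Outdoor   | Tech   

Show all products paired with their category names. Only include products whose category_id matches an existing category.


INNER JOIN keeps only products rows whose category_id matches an id in categories. Walk through each product:
  - product 1 (Tablet): category_id=3 -> matches Outdoor
  - product 2 (Cable): category_id=NULL, no match -> dropped
  - product 3 (Camera): category_id=3 -> matches Outdoor
  - product 4 (Charger): category_id=3 -> matches Outdoor
  - product 5 (Keyboard): category_id=NULL, no match -> dropped
So 2 of 5 rows are dropped.

SQL:
SELECT a.name, b.name AS category
FROM products a
INNER JOIN categories b ON a.category_id = b.id

Result:
name    | category
--------+---------
Tablet  | Outdoor 
Camera  | Outdoor 
Charger | Outdoor 


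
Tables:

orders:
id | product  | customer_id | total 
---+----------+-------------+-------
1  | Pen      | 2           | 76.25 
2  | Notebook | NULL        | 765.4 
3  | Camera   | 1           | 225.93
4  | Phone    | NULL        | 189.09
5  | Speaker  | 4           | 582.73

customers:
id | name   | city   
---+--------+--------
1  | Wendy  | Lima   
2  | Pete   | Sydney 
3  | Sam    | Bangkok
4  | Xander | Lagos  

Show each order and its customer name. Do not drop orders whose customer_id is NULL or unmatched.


LEFT JOIN keeps every row from orders (the left table); where customer_id has no match in customers, the customer columns become NULL. Walk through each order:
  - order 1 (Pen): customer_id=2 -> matches Pete
  - order 2 (Notebook): customer_id=NULL, no match -> kept with NULL
  - order 3 (Camera): customer_id=1 -> matches Wendy
  - order 4 (Phone): customer_id=NULL, no match -> kept with NULL
  - order 5 (Speaker): customer_id=4 -> matches Xander
All 5 rows appear; 2 have NULL customer.

SQL:
SELECT a.product, b.name AS customer
FROM orders a
LEFT JOIN customers b ON a.customer_id = b.id

Result:
product  | customer
---------+---------
Pen      | Pete    
Notebook | NULL    
Camera   | Wendy   
Phone    | NULL    
Speaker  | Xander  


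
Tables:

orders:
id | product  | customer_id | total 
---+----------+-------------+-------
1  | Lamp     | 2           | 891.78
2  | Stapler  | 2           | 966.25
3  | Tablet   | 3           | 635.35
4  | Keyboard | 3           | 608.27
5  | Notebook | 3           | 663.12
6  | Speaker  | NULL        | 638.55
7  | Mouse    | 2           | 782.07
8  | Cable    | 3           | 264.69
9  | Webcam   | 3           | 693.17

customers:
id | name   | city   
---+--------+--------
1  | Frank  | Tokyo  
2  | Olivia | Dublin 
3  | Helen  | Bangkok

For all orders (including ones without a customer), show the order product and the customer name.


LEFT JOIN keeps every row from orders (the left table); where customer_id has no match in customers, the customer columns become NULL. Walk through each order:
  - order 1 (Lamp): customer_id=2 -> matches Olivia
  - order 2 (Stapler): customer_id=2 -> matches Olivia
  - order 3 (Tablet): customer_id=3 -> matches Helen
  - order 4 (Keyboard): customer_id=3 -> matches Helen
  - order 5 (Notebook): customer_id=3 -> matches Helen
  - order 6 (Speaker): customer_id=NULL, no match -> kept with NULL
  - order 7 (Mouse): customer_id=2 -> matches Olivia
  - order 8 (Cable): customer_id=3 -> matches Helen
  - order 9 (Webcam): customer_id=3 -> matches Helen
All 9 rows appear; 1 has NULL customer.

SQL:
SELECT a.product, b.name AS customer
FROM orders a
LEFT JOIN customers b ON a.customer_id = b.id

Result:
product  | customer
---------+---------
Lamp     | Olivia  
Stapler  | Olivia  
Tablet   | Helen   
Keyboard | Helen   
Notebook | Helen   
Speaker  | NULL    
Mouse    | Olivia  
Cable    | Helen   
Webcam   | Helen   
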